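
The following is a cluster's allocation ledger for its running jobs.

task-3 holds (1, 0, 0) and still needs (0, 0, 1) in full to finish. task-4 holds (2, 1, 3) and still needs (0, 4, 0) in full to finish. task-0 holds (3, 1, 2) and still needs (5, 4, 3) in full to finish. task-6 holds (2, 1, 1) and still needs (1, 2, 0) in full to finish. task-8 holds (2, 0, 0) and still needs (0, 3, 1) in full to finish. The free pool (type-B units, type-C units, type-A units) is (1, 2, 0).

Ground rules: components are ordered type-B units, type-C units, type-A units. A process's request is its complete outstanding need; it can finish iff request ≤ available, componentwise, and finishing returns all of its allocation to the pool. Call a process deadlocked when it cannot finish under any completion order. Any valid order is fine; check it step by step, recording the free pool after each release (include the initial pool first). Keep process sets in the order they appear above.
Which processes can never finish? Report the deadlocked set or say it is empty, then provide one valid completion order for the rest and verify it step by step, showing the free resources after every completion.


Deadlocked: task-4 and task-0.
Key observation: task-6, task-3, task-8 can finish, but then (6, 3, 1) is all there is, and the blocked group's type-C units demands exceed it.
One completion order for the rest: task-6, task-3, task-8. Step-by-step check:
  pool = (1, 2, 0)
  task-6: need (1, 2, 0) fits (1, 2, 0); releases (2, 1, 1), pool now (3, 3, 1)
  task-3: need (0, 0, 1) fits (3, 3, 1); releases (1, 0, 0), pool now (4, 3, 1)
  task-8: need (0, 3, 1) fits (4, 3, 1); releases (2, 0, 0), pool now (6, 3, 1)
The blocked processes can never fit:
  task-4 still needs (0, 4, 0) but only (6, 3, 1) is free — short on type-C units
  task-0 still needs (5, 4, 3) but only (6, 3, 1) is free — short on type-C units and type-A units


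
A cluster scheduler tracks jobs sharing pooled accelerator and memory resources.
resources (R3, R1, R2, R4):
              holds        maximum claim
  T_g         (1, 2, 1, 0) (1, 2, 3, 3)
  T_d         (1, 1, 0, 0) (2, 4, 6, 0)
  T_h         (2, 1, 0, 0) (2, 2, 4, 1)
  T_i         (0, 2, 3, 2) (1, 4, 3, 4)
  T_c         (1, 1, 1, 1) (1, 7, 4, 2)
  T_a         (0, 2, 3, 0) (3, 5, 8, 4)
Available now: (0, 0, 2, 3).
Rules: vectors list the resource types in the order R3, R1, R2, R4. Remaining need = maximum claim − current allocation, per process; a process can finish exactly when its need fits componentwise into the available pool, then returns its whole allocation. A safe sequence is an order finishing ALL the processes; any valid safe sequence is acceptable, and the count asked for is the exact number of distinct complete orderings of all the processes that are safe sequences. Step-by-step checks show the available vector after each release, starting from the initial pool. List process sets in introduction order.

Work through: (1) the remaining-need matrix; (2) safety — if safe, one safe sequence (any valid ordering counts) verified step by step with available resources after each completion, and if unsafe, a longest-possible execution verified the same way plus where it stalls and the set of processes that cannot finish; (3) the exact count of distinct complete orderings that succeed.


(1) Remaining need (order R3, R1, R2, R4):
  T_g: (0, 0, 2, 3)
  T_d: (1, 3, 6, 0)
  T_h: (0, 1, 4, 1)
  T_i: (1, 2, 0, 2)
  T_c: (0, 6, 3, 1)
  T_a: (3, 3, 5, 4)
(2) SAFE. One safe sequence: T_g, T_i, T_h, T_d, T_c, T_a.
Key observation: reading the order forward, T_g is the first process whose need (0, 0, 2, 3) meets the free pool (0, 0, 2, 3) exactly on a resource it requests.
Walking it through:
  pool = (0, 0, 2, 3)
  run T_g (needs (0, 0, 2, 3), free (0, 0, 2, 3)); after release of (1, 2, 1, 0) the pool is (1, 2, 3, 3)
  run T_i (needs (1, 2, 0, 2), free (1, 2, 3, 3)); after release of (0, 2, 3, 2) the pool is (1, 4, 6, 5)
  run T_h (needs (0, 1, 4, 1), free (1, 4, 6, 5)); after release of (2, 1, 0, 0) the pool is (3, 5, 6, 5)
  run T_d (needs (1, 3, 6, 0), free (3, 5, 6, 5)); after release of (1, 1, 0, 0) the pool is (4, 6, 6, 5)
  run T_c (needs (0, 6, 3, 1), free (4, 6, 6, 5)); after release of (1, 1, 1, 1) the pool is (5, 7, 7, 6)
  run T_a (needs (3, 3, 5, 4), free (5, 7, 7, 6)); after release of (0, 2, 3, 0) the pool is (5, 9, 10, 6)
(3) Exactly 6 of the possible complete orderings are safe sequences.


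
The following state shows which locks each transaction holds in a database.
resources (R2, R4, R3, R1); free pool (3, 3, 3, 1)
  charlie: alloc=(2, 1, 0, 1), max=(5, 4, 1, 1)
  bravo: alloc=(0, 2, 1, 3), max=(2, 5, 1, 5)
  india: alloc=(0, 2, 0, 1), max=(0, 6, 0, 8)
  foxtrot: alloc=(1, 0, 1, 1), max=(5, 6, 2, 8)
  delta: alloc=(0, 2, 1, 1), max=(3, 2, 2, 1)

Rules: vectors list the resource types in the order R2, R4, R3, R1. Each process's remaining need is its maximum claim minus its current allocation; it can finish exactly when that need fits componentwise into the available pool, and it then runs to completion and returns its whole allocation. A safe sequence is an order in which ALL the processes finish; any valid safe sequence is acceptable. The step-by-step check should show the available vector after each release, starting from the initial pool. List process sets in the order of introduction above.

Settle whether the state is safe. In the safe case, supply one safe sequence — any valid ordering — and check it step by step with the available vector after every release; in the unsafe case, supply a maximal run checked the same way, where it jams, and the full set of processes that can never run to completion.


UNSAFE.
Key observation: even finishing delta, charlie, bravo leaves just (5, 8, 5, 6) free — too little R1 for any of the remaining processes.
Going as far as possible: delta, charlie, bravo; after that, nothing fits. Verifying each step:
  pool = (3, 3, 3, 1)
  delta: need (3, 0, 1, 0) fits (3, 3, 3, 1); releases (0, 2, 1, 1), pool now (3, 5, 4, 2)
  charlie: need (3, 3, 1, 0) fits (3, 5, 4, 2); releases (2, 1, 0, 1), pool now (5, 6, 4, 3)
  bravo: need (2, 3, 0, 2) fits (5, 6, 4, 3); releases (0, 2, 1, 3), pool now (5, 8, 5, 6)
  india cannot run: need (0, 4, 0, 7) vs free (5, 8, 5, 6) (insufficient R1)
  foxtrot cannot run: need (4, 6, 1, 7) vs free (5, 8, 5, 6) (insufficient R1)
Processes that can never finish: india and foxtrot.


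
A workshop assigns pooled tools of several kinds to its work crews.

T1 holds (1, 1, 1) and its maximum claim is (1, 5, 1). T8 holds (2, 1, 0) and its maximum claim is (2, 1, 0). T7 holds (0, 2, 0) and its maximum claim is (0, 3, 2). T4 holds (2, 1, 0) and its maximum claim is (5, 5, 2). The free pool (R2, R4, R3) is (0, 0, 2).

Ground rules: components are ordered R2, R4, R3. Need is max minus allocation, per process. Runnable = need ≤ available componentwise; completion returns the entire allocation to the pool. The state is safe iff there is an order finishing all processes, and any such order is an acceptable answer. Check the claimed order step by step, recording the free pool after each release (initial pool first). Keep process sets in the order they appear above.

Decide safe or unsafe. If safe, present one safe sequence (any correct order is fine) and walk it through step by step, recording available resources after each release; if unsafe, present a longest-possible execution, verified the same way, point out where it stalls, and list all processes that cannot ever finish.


UNSAFE.
Key observation: no order helps: past T8, T7, the free pool tops out at (2, 3, 2), below what each blocked process needs in R4.
A maximal execution: T8, T7 — then nothing else fits. Check, step by step:
  pool = (0, 0, 2)
  run T8 (needs (0, 0, 0), free (0, 0, 2)); after release of (2, 1, 0) the pool is (2, 1, 2)
  run T7 (needs (0, 1, 2), free (2, 1, 2)); after release of (0, 2, 0) the pool is (2, 3, 2)
  blocked: T1 wants (0, 4, 0), pool (2, 3, 2) — not enough R4
  blocked: T4 wants (3, 4, 2), pool (2, 3, 2) — not enough R2 and R4
Processes that can never finish: T1 and T4.


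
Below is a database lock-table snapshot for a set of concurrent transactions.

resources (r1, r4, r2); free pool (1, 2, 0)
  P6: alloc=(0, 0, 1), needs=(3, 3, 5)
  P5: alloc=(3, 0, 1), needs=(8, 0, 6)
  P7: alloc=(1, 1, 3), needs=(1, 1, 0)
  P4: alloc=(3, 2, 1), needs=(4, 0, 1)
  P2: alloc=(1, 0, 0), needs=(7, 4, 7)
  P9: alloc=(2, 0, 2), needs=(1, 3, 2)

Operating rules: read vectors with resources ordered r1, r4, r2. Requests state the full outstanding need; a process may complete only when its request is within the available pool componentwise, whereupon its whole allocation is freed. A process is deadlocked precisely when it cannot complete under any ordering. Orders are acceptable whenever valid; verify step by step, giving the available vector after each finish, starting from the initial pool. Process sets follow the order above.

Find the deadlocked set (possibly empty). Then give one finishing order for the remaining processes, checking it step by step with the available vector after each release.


The deadlocked set is empty.
Key observation: starting with P7, each completion frees enough for the next — no one is permanently blocked.
One completion order for the rest: P7, P9, P6, P4, P2, P5. Check, step by step:
  pool = (1, 2, 0)
  P7: need (1, 1, 0) fits (1, 2, 0); releases (1, 1, 3), pool now (2, 3, 3)
  P9: need (1, 3, 2) fits (2, 3, 3); releases (2, 0, 2), pool now (4, 3, 5)
  P6: need (3, 3, 5) fits (4, 3, 5); releases (0, 0, 1), pool now (4, 3, 6)
  P4: need (4, 0, 1) fits (4, 3, 6); releases (3, 2, 1), pool now (7, 5, 7)
  P2: need (7, 4, 7) fits (7, 5, 7); releases (1, 0, 0), pool now (8, 5, 7)
  P5: need (8, 0, 6) fits (8, 5, 7); releases (3, 0, 1), pool now (11, 5, 8)


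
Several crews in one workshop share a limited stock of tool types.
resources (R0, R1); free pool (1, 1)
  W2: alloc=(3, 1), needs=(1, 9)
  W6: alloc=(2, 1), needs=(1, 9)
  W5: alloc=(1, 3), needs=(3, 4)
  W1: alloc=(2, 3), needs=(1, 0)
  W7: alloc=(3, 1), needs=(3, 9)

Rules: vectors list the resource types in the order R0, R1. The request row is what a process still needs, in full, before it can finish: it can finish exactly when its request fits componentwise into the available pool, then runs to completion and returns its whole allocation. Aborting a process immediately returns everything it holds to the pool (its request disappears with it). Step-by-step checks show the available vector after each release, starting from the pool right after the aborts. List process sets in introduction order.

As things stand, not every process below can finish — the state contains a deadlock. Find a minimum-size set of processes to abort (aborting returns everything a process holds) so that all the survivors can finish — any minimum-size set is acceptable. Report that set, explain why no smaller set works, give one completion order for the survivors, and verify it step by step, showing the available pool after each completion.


The answer: abort W6 and W7.
Key observation: no ordering could ever have run W2 before the abort of W6 and W7; with (5, 2) back in the pool it fits at step 3.
No one abort is enough; case by case: W2 alone leaves W6 blocked (short on R1); W6 alone leaves W2 blocked (short on R1); W5 alone leaves W2 blocked (short on R1); W1 alone leaves W2 blocked (short on R1); W7 alone leaves W2 blocked (short on R1).
Survivors finish in the order: W1, W5, W2. Verifying each step (pool after the aborts first):
  pool = (6, 3)
  W1: need (1, 0) fits (6, 3); releases (2, 3), pool now (8, 6)
  W5: need (3, 4) fits (8, 6); releases (1, 3), pool now (9, 9)
  W2: need (1, 9) fits (9, 9); releases (3, 1), pool now (12, 10)


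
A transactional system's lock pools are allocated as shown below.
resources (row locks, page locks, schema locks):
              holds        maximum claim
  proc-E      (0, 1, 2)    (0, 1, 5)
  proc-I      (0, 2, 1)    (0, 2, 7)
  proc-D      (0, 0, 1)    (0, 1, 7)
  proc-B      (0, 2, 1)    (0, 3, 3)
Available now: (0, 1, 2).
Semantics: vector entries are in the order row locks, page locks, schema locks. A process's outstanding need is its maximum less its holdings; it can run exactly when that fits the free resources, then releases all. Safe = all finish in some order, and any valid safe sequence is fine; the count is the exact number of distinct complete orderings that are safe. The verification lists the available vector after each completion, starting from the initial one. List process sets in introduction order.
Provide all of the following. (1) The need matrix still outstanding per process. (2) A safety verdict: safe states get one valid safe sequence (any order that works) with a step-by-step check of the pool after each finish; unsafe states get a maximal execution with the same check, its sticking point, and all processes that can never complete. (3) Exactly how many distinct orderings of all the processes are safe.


(1) Outstanding need per process (order row locks, page locks, schema locks):
  proc-E: (0, 0, 3)
  proc-I: (0, 0, 6)
  proc-D: (0, 1, 6)
  proc-B: (0, 1, 2)
(2) The state is UNSAFE.
Key observation: schema locks is the bottleneck — with proc-B, proc-E done the pool holds (0, 4, 5), short of every remaining need.
The run proc-B, proc-E cannot be extended any further. Step-by-step check:
  pool = (0, 1, 2)
  proc-B needs (0, 1, 2) <= (0, 1, 2) -> finishes; pool += (0, 2, 1) = (0, 3, 3)
  proc-E needs (0, 0, 3) <= (0, 3, 3) -> finishes; pool += (0, 1, 2) = (0, 4, 5)
  blocked: proc-I wants (0, 0, 6), pool (0, 4, 5) — not enough schema locks
  blocked: proc-D wants (0, 1, 6), pool (0, 4, 5) — not enough schema locks
Permanently blocked: proc-I and proc-D.
(3) The exact count: 0 of the possible complete orderings are safe sequences.


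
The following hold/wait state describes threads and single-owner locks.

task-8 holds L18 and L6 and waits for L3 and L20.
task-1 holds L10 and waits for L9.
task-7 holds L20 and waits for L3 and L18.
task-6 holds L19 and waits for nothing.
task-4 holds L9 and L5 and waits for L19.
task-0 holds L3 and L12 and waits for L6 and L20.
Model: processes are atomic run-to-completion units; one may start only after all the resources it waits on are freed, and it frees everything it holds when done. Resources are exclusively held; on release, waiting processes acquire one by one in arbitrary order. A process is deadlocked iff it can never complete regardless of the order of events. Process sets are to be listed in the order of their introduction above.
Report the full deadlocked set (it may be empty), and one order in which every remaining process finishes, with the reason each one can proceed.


The deadlocked set is task-8, task-7 and task-0.
Key observation: the waits loop around task-8 -> task-7 -> task-8 with no way out; task-0 is caught in further circular waits.
One completion order for the rest: task-6, task-4, task-1.
Walking it through:
  task-6 waits on nothing -> runs at once and releases L19
  task-4: everything it awaited (L19) is free; runs, freeing L9 and L5
  task-1: everything it awaited (L9) is free; runs, freeing L10


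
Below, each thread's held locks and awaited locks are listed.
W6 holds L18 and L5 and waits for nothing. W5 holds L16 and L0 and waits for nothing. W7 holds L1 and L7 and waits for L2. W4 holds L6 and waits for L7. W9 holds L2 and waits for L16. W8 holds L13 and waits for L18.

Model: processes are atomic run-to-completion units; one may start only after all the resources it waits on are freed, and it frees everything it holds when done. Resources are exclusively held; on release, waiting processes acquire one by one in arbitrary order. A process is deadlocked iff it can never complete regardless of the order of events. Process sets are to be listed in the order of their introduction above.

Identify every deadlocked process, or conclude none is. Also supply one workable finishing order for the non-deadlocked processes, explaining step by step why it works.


Nothing here is deadlocked.
Key observation: the wait relation is loop-free; peeling off processes with no waits unwinds the whole state.
One completion order for the rest: W5, W6, W8, W9, W7, W4.
Step-by-step check:
  W5 waits on nothing -> runs at once and releases L16 and L0
  W6 waits on nothing -> runs at once and releases L18 and L5
  W8: everything it awaited (L18) is free; runs, freeing L13
  W9: everything it awaited (L16) is free; runs, freeing L2
  W7: everything it awaited (L2) is free; runs, freeing L1 and L7
  W4: everything it awaited (L7) is free; runs, freeing L6


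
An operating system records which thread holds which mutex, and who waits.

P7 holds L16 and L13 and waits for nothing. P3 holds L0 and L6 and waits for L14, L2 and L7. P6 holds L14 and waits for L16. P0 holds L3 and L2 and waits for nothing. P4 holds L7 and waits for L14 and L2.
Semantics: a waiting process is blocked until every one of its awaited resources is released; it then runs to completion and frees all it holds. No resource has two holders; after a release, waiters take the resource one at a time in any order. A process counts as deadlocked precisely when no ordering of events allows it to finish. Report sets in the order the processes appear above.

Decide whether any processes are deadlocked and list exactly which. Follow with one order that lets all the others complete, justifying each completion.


The deadlocked set is empty.
Key observation: although several processes wait, no cycle exists — each chain bottoms out at a free runner.
One completion order for the rest: P0, P7, P6, P4, P3.
Check, step by step:
  P0: no waits; runs immediately, freeing L3 and L2
  P7: no waits; runs immediately, freeing L16 and L13
  P6: everything it awaited (L16) is free; runs, freeing L14
  P4: everything it awaited (L14 and L2) is free; runs, freeing L7
  P3: everything it awaited (L14, L2 and L7) is free; runs, freeing L0 and L6


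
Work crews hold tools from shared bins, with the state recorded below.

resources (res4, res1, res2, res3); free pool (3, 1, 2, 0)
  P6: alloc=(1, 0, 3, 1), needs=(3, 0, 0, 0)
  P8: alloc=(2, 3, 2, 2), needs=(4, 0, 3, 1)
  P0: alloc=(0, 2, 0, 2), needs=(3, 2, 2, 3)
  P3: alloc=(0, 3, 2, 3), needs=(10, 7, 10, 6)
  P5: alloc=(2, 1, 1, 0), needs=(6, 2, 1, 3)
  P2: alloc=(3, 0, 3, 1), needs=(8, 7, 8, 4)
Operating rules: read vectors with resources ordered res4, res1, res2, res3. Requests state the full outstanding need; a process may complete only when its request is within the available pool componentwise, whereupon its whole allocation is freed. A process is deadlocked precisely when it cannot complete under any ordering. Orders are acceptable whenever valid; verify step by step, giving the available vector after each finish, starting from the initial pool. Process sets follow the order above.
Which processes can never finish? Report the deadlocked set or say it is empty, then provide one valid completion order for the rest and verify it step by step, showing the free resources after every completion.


Nothing here is deadlocked.
Key observation: P6 leads a chain of completions in which each release enables another process.
One completion order for the rest: P6, P8, P0, P5, P2, P3. Verifying each step:
  pool = (3, 1, 2, 0)
  run P6 (needs (3, 0, 0, 0), free (3, 1, 2, 0)); after release of (1, 0, 3, 1) the pool is (4, 1, 5, 1)
  run P8 (needs (4, 0, 3, 1), free (4, 1, 5, 1)); after release of (2, 3, 2, 2) the pool is (6, 4, 7, 3)
  run P0 (needs (3, 2, 2, 3), free (6, 4, 7, 3)); after release of (0, 2, 0, 2) the pool is (6, 6, 7, 5)
  run P5 (needs (6, 2, 1, 3), free (6, 6, 7, 5)); after release of (2, 1, 1, 0) the pool is (8, 7, 8, 5)
  run P2 (needs (8, 7, 8, 4), free (8, 7, 8, 5)); after release of (3, 0, 3, 1) the pool is (11, 7, 11, 6)
  run P3 (needs (10, 7, 10, 6), free (11, 7, 11, 6)); after release of (0, 3, 2, 3) the pool is (11, 10, 13, 9)


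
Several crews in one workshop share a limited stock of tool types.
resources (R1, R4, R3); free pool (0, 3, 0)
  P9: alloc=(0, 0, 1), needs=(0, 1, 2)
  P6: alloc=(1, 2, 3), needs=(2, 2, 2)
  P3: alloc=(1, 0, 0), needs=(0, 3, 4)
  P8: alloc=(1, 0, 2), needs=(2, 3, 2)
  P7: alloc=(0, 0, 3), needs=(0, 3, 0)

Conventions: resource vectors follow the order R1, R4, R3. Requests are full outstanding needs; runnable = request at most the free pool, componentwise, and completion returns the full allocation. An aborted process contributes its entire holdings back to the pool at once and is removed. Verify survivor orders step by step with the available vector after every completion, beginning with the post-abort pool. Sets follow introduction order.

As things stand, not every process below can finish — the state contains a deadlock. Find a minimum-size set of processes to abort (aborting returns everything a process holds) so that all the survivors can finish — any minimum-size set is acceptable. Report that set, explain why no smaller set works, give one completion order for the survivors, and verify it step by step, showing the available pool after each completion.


Abort P8.
Key observation: P6 could never have finished before the abort; with (1, 0, 2) returned by P8, it fits at step 4.
Minimality: the empty abort set fails — the state is deadlocked as it stands.
The survivors complete as P7, P9, P3, P6. Check, step by step (starting from the post-abort pool):
  pool = (1, 3, 2)
  run P7 (needs (0, 3, 0), free (1, 3, 2)); after release of (0, 0, 3) the pool is (1, 3, 5)
  run P9 (needs (0, 1, 2), free (1, 3, 5)); after release of (0, 0, 1) the pool is (1, 3, 6)
  run P3 (needs (0, 3, 4), free (1, 3, 6)); after release of (1, 0, 0) the pool is (2, 3, 6)
  run P6 (needs (2, 2, 2), free (2, 3, 6)); after release of (1, 2, 3) the pool is (3, 5, 9)


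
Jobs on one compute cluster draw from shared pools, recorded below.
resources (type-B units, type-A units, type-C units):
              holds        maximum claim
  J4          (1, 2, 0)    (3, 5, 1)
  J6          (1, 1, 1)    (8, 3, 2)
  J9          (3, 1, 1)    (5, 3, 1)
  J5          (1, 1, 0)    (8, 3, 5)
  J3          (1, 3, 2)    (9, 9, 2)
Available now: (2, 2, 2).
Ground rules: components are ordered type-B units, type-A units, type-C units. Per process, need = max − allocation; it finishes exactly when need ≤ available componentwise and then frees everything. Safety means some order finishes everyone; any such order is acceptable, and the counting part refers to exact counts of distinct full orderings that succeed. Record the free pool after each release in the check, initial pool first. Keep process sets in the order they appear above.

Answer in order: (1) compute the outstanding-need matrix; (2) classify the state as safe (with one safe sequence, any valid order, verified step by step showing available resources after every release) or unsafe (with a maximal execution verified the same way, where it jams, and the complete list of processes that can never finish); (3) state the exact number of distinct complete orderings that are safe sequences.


(1) Need matrix, components ordered type-B units, type-A units, type-C units:
  J4: (2, 3, 1)
  J6: (7, 2, 1)
  J9: (2, 2, 0)
  J5: (7, 2, 5)
  J3: (8, 6, 0)
(2) UNSAFE — no complete ordering exists.
Key observation: the wall is type-B units: completing J9, J4 brings the pool only to (6, 5, 3), and all the rest need more.
The run J9, J4 cannot be extended any further. Step-by-step check:
  pool = (2, 2, 2)
  run J9 (needs (2, 2, 0), free (2, 2, 2)); after release of (3, 1, 1) the pool is (5, 3, 3)
  run J4 (needs (2, 3, 1), free (5, 3, 3)); after release of (1, 2, 0) the pool is (6, 5, 3)
  J6 cannot run: need (7, 2, 1) vs free (6, 5, 3) (insufficient type-B units)
  J5 cannot run: need (7, 2, 5) vs free (6, 5, 3) (insufficient type-B units and type-C units)
  J3 cannot run: need (8, 6, 0) vs free (6, 5, 3) (insufficient type-B units and type-A units)
Never able to finish: J6, J5 and J3.
(3) Precisely 0 of the possible complete orderings are safe sequences.


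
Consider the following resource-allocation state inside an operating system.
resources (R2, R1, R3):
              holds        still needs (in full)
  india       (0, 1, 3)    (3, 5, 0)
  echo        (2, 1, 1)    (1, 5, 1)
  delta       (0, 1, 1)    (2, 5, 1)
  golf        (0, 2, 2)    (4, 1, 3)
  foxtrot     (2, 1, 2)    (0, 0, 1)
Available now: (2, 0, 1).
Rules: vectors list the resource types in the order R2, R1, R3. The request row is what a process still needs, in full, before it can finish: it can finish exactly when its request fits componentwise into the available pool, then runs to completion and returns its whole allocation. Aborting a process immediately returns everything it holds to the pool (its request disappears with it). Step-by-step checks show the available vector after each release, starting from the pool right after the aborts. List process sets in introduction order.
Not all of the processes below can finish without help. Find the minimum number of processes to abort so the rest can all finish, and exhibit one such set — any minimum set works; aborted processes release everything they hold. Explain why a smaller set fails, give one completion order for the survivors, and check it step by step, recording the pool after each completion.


Minimum abort set: echo and delta.
Key observation: the deadlocked india becomes finishable only because echo and delta released (2, 2, 2); it completes at step 3 below.
Why nothing smaller works — every single abort fails: india alone leaves echo blocked (short on R1); echo alone leaves india blocked (short on R1); delta alone leaves india blocked (short on R1); golf alone leaves india blocked (short on R1); foxtrot alone leaves india blocked (short on R1).
The survivors complete as foxtrot, golf, india. Verifying each step (starting from the post-abort pool):
  pool = (4, 2, 3)
  foxtrot: need (0, 0, 1) fits (4, 2, 3); releases (2, 1, 2), pool now (6, 3, 5)
  golf: need (4, 1, 3) fits (6, 3, 5); releases (0, 2, 2), pool now (6, 5, 7)
  india: need (3, 5, 0) fits (6, 5, 7); releases (0, 1, 3), pool now (6, 6, 10)


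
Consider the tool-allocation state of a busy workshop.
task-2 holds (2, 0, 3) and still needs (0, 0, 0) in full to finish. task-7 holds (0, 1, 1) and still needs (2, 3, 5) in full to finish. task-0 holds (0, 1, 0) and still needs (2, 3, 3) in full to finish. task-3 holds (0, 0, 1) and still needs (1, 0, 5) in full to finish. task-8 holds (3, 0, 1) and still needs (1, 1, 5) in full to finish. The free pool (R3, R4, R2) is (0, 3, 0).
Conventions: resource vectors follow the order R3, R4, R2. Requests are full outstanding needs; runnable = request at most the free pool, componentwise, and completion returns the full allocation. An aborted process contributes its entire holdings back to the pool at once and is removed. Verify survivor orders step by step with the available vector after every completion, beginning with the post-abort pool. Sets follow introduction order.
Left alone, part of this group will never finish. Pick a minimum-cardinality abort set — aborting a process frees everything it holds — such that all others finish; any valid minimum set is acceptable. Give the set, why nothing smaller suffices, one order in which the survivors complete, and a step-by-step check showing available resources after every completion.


Abort task-7 and task-8.
Key observation: task-3 was stuck for good until task-7 and task-8 gave back (3, 1, 2); in the order shown it finishes at step 2.
No one abort is enough; case by case: task-2 alone leaves task-7 blocked (short on R2); task-7 alone leaves task-3 blocked (short on R2); task-0 alone leaves task-7 blocked (short on R2); task-3 alone leaves task-7 blocked (short on R2); task-8 alone leaves task-7 blocked (short on R2).
Survivors finish in the order: task-2, task-3, task-0. Step-by-step check (pool after the aborts first):
  pool = (3, 4, 2)
  task-2: need (0, 0, 0) fits (3, 4, 2); releases (2, 0, 3), pool now (5, 4, 5)
  task-3: need (1, 0, 5) fits (5, 4, 5); releases (0, 0, 1), pool now (5, 4, 6)
  task-0: need (2, 3, 3) fits (5, 4, 6); releases (0, 1, 0), pool now (5, 5, 6)


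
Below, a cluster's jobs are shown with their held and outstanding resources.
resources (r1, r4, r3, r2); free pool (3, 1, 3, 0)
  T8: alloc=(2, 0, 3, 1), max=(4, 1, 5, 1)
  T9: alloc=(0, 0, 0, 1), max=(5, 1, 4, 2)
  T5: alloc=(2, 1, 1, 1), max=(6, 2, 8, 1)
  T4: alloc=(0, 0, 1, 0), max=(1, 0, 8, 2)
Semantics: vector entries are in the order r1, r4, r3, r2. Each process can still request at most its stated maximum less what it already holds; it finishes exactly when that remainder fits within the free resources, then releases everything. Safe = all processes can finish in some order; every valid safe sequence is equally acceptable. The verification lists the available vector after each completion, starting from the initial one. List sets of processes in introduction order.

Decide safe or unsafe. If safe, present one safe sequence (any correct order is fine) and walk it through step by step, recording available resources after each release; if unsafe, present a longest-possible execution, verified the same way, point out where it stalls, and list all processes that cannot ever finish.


The state is UNSAFE.
Key observation: r3 is the bottleneck — with T8, T9 done the pool holds (5, 1, 6, 2), short of every remaining need.
A maximal execution: T8, T9 — then nothing else fits. Walking it through:
  pool = (3, 1, 3, 0)
  run T8 (needs (2, 1, 2, 0), free (3, 1, 3, 0)); after release of (2, 0, 3, 1) the pool is (5, 1, 6, 1)
  run T9 (needs (5, 1, 4, 1), free (5, 1, 6, 1)); after release of (0, 0, 0, 1) the pool is (5, 1, 6, 2)
  blocked: T5 wants (4, 1, 7, 0), pool (5, 1, 6, 2) — not enough r3
  blocked: T4 wants (1, 0, 7, 2), pool (5, 1, 6, 2) — not enough r3
Permanently blocked: T5 and T4.


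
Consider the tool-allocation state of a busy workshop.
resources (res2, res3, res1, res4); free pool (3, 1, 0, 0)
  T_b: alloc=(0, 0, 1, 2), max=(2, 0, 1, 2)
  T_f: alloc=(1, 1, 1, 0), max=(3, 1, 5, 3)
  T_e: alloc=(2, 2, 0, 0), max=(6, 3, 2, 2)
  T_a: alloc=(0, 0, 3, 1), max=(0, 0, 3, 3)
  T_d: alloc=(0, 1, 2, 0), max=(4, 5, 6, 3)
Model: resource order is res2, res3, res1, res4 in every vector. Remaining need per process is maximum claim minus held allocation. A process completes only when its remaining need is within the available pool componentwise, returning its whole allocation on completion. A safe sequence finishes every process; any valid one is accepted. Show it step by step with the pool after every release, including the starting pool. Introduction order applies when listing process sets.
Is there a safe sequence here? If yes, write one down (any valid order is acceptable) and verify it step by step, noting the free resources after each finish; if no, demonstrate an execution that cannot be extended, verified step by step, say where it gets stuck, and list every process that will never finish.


SAFE — a valid safe sequence is T_b, T_a, T_f, T_e, T_d.
Key observation: at T_a the run first touches a limit — (0, 0, 0, 2) against (3, 1, 1, 2), exact on a resource it actually requests.
Check, step by step:
  pool = (3, 1, 0, 0)
  run T_b (needs (2, 0, 0, 0), free (3, 1, 0, 0)); after release of (0, 0, 1, 2) the pool is (3, 1, 1, 2)
  run T_a (needs (0, 0, 0, 2), free (3, 1, 1, 2)); after release of (0, 0, 3, 1) the pool is (3, 1, 4, 3)
  run T_f (needs (2, 0, 4, 3), free (3, 1, 4, 3)); after release of (1, 1, 1, 0) the pool is (4, 2, 5, 3)
  run T_e (needs (4, 1, 2, 2), free (4, 2, 5, 3)); after release of (2, 2, 0, 0) the pool is (6, 4, 5, 3)
  run T_d (needs (4, 4, 4, 3), free (6, 4, 5, 3)); after release of (0, 1, 2, 0) the pool is (6, 5, 7, 3)


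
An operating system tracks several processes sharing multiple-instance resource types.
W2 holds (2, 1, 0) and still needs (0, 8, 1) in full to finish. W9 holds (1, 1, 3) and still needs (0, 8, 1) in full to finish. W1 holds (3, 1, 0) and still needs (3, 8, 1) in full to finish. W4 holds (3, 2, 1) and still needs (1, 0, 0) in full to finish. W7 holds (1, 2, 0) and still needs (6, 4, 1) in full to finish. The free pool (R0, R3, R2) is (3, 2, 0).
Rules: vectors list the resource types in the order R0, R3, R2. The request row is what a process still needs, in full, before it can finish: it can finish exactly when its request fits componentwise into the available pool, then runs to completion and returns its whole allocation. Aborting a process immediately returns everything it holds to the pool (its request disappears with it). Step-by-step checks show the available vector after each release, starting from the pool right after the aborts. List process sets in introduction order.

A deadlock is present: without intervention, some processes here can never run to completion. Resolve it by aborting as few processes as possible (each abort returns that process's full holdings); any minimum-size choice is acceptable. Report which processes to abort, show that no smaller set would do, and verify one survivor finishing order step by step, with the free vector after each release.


The answer: abort W2 and W1.
Key observation: the returned (5, 2, 0) from W2 and W1 is what brings W9 — unrunnable before, under any order — into play at step 3.
No one abort is enough; case by case: W2 alone leaves W9 blocked (short on R3); W9 alone leaves W2 blocked (short on R3); W1 alone leaves W2 blocked (short on R3); W4 alone leaves W2 blocked (short on R3); W7 alone leaves W2 blocked (short on R3).
One survivor order: W4, W7, W9. Step-by-step check (post-abort pool first):
  pool = (8, 4, 0)
  run W4 (needs (1, 0, 0), free (8, 4, 0)); after release of (3, 2, 1) the pool is (11, 6, 1)
  run W7 (needs (6, 4, 1), free (11, 6, 1)); after release of (1, 2, 0) the pool is (12, 8, 1)
  run W9 (needs (0, 8, 1), free (12, 8, 1)); after release of (1, 1, 3) the pool is (13, 9, 4)


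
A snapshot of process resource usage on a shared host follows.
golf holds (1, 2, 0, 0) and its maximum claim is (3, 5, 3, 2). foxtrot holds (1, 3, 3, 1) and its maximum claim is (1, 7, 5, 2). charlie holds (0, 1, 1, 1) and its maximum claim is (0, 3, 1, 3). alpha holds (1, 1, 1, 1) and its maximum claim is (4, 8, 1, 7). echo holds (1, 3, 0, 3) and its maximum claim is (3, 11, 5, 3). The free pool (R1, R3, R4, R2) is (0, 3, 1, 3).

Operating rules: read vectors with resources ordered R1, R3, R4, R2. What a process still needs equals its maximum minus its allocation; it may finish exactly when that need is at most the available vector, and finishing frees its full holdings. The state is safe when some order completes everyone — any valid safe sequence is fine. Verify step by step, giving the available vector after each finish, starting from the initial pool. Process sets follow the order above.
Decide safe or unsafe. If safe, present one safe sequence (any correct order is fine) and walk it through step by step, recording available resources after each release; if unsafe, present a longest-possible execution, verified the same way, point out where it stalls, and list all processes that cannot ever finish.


UNSAFE.
Key observation: R1 is the bottleneck — with charlie, foxtrot done the pool holds (1, 7, 5, 5), short of every remaining need.
The run charlie, foxtrot cannot be extended any further. Verifying each step:
  pool = (0, 3, 1, 3)
  run charlie (needs (0, 2, 0, 2), free (0, 3, 1, 3)); after release of (0, 1, 1, 1) the pool is (0, 4, 2, 4)
  run foxtrot (needs (0, 4, 2, 1), free (0, 4, 2, 4)); after release of (1, 3, 3, 1) the pool is (1, 7, 5, 5)
  blocked: golf wants (2, 3, 3, 2), pool (1, 7, 5, 5) — not enough R1
  blocked: alpha wants (3, 7, 0, 6), pool (1, 7, 5, 5) — not enough R1 and R2
  blocked: echo wants (2, 8, 5, 0), pool (1, 7, 5, 5) — not enough R1 and R3
Permanently blocked: golf, alpha and echo.


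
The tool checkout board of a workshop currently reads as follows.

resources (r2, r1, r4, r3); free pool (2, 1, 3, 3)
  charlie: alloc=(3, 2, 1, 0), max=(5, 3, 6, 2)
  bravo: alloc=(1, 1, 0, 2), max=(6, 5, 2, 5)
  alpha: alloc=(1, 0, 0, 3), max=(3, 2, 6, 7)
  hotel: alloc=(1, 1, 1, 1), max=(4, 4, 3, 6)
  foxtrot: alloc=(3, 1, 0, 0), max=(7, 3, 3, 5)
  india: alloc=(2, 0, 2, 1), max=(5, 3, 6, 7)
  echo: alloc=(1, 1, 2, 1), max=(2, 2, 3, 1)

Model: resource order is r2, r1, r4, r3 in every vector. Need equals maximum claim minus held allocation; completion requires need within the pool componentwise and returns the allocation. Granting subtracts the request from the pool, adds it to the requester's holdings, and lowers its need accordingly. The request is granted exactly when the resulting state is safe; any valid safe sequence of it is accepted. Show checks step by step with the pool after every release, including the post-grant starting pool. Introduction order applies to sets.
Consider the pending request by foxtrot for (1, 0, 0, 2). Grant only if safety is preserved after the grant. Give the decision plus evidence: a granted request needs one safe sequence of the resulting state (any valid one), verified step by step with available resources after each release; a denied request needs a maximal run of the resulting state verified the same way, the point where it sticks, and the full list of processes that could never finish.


DENY: after the grant no complete ordering would exist.
Key observation: even finishing echo, charlie leaves just (5, 4, 6, 2) free — too little r3 for any of the remaining processes.
On the post-grant state, echo, charlie is a maximal run — nothing extends it. Verifying each step:
  pool = (1, 1, 3, 1)
  echo: need (1, 1, 1, 0) fits (1, 1, 3, 1); releases (1, 1, 2, 1), pool now (2, 2, 5, 2)
  charlie: need (2, 1, 5, 2) fits (2, 2, 5, 2); releases (3, 2, 1, 0), pool now (5, 4, 6, 2)
  bravo cannot run: need (5, 4, 2, 3) vs free (5, 4, 6, 2) (insufficient r3)
  alpha cannot run: need (2, 2, 6, 4) vs free (5, 4, 6, 2) (insufficient r3)
  hotel cannot run: need (3, 3, 2, 5) vs free (5, 4, 6, 2) (insufficient r3)
  foxtrot cannot run: need (3, 2, 3, 3) vs free (5, 4, 6, 2) (insufficient r3)
  india cannot run: need (3, 3, 4, 6) vs free (5, 4, 6, 2) (insufficient r3)
Processes that could never finish after the grant: bravo, alpha, hotel, foxtrot and india.


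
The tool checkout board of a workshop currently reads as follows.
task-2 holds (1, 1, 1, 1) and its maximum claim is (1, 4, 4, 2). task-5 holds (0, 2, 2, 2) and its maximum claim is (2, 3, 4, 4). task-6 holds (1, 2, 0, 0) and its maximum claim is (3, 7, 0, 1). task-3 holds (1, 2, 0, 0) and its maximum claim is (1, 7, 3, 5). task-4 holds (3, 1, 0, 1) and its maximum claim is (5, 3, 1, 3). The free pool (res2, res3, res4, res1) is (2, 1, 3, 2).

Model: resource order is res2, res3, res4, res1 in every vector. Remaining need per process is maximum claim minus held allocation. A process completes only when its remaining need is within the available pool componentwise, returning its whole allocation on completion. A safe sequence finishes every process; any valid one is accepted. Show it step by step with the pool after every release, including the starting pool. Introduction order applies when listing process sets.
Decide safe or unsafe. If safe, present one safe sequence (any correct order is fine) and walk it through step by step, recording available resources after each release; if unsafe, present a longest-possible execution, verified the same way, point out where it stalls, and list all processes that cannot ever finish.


SAFE. One safe sequence: task-5, task-4, task-2, task-3, task-6.
Key observation: the first exact fit in this order is task-5 — it needs (2, 1, 2, 2) with (2, 1, 3, 2) free, meeting a requested resource to the last unit.
Verifying each step:
  pool = (2, 1, 3, 2)
  task-5 needs (2, 1, 2, 2) <= (2, 1, 3, 2) -> finishes; pool += (0, 2, 2, 2) = (2, 3, 5, 4)
  task-4 needs (2, 2, 1, 2) <= (2, 3, 5, 4) -> finishes; pool += (3, 1, 0, 1) = (5, 4, 5, 5)
  task-2 needs (0, 3, 3, 1) <= (5, 4, 5, 5) -> finishes; pool += (1, 1, 1, 1) = (6, 5, 6, 6)
  task-3 needs (0, 5, 3, 5) <= (6, 5, 6, 6) -> finishes; pool += (1, 2, 0, 0) = (7, 7, 6, 6)
  task-6 needs (2, 5, 0, 1) <= (7, 7, 6, 6) -> finishes; pool += (1, 2, 0, 0) = (8, 9, 6, 6)


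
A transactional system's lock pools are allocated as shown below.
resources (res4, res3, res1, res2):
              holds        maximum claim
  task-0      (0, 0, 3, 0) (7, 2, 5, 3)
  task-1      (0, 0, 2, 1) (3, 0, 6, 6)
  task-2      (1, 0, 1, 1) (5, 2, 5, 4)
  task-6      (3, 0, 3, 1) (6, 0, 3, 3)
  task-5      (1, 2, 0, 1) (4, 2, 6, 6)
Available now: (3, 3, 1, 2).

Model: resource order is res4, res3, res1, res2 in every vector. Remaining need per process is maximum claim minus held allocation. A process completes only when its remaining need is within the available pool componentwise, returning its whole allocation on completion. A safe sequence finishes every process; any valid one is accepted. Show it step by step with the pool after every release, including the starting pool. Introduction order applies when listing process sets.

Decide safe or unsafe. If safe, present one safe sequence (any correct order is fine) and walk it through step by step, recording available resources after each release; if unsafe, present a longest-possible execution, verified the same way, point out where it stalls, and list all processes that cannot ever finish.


UNSAFE — no complete ordering exists.
Key observation: task-6, task-2, task-0 can finish, but then (7, 3, 8, 4) is all there is, and the blocked group's res2 demands exceed it.
Going as far as possible: task-6, task-2, task-0; after that, nothing fits. Verifying each step:
  pool = (3, 3, 1, 2)
  task-6 needs (3, 0, 0, 2) <= (3, 3, 1, 2) -> finishes; pool += (3, 0, 3, 1) = (6, 3, 4, 3)
  task-2 needs (4, 2, 4, 3) <= (6, 3, 4, 3) -> finishes; pool += (1, 0, 1, 1) = (7, 3, 5, 4)
  task-0 needs (7, 2, 2, 3) <= (7, 3, 5, 4) -> finishes; pool += (0, 0, 3, 0) = (7, 3, 8, 4)
  task-1 still needs (3, 0, 4, 5) but only (7, 3, 8, 4) is free — short on res2
  task-5 still needs (3, 0, 6, 5) but only (7, 3, 8, 4) is free — short on res2
Permanently blocked: task-1 and task-5.
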